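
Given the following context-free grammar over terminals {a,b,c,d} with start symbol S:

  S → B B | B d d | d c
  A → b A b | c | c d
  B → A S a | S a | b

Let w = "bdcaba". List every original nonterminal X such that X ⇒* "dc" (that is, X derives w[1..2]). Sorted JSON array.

CNF form of G:
  S -> B B | B X6 | T2 T1
  A -> T0 X4 | T1 T2 | c
  B -> A X5 | S T3 | b
  T0 -> b
  T1 -> c
  T2 -> d
  T3 -> a
  X4 -> A T0
  X5 -> S T3
  X6 -> T2 T2

CYK table (by increasing span) (cells [i..j] with 1 ≤ i ≤ j ≤ 2 only):
  [1..1]={T2}  "d"  orig:{}
  [2..2]={A,T1}  "c"  orig:{A}
  [1..2]={S}  "dc"

Original NTs in T[1,2] deriving "dc": ["S"]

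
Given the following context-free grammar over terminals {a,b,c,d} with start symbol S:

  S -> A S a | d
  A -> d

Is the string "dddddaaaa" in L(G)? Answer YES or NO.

Convert to CNF:
  S -> A X1 | d
  A -> d
  T0 -> a
  X1 -> S T0

CYK fill:
  cell(0,0) d: {A,S}
  cell(1,1) d: {A,S}
  cell(2,2) d: {A,S}
  cell(3,3) d: {A,S}
  cell(4,4) d: {A,S}
  cell(5,5) a: {T0}  orig:{}
  cell(6,6) a: {T0}  orig:{}
  cell(7,7) a: {T0}  orig:{}
  cell(8,8) a: {T0}  orig:{}
  cell(0,1) dd: ∅
  cell(1,2) dd: ∅
  cell(2,3) dd: ∅
  cell(3,4) dd: ∅
  cell(4,5) da: {X1}  orig:{}
  cell(5,6) aa: ∅
  cell(6,7) aa: ∅
  cell(7,8) aa: ∅
  cell(0,2) ddd: ∅
  cell(1,3) ddd: ∅
  cell(2,4) ddd: ∅
  cell(3,5) dda: {S}
  cell(4,6) daa: ∅
  cell(5,7) aaa: ∅
  cell(6,8) aaa: ∅
  cell(0,3) dddd: ∅
  cell(1,4) dddd: ∅
  cell(2,5) ddda: ∅
  cell(3,6) ddaa: {X1}  orig:{}
  cell(4,7) daaa: ∅
  cell(5,8) aaaa: ∅
  cell(0,4) ddddd: ∅
  cell(1,5) dddda: ∅
  cell(2,6) dddaa: {S}
  cell(3,7) ddaaa: ∅
  cell(4,8) daaaa: ∅
  cell(0,5) ddddda: ∅
  cell(1,6) ddddaa: ∅
  cell(2,7) dddaaa: {X1}  orig:{}
  cell(3,8) ddaaaa: ∅
  cell(0,6) dddddaa: ∅
  cell(1,7) ddddaaa: {S}
  cell(2,8) dddaaaa: ∅
  cell(0,7) dddddaaa: ∅
  cell(1,8) ddddaaaa: {X1}  orig:{}
  cell(0,8) dddddaaaa: {S}

S ∈ T[0,8] ⇒ YES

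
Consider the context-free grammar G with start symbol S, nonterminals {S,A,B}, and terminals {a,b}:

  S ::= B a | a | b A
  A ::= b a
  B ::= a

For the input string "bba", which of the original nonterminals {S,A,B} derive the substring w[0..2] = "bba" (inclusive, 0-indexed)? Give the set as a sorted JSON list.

Convert to CNF:
  S -> B T1 | T0 A | a
  A -> T0 T1
  B -> a
  T0 -> b
  T1 -> a

CYK fill, restricted to cells inside w[0..2]:
  T[0,0] 'b' = {T0}  orig:{}
  T[1,1] 'b' = {T0}  orig:{}
  T[2,2] 'a' = {B,S,T1}  orig:{B,S}
  T[0,1] 'bb' = ∅
  T[1,2] 'ba' = {A}
  T[0,2] 'bba' = {S}

Original NTs in T[0,2] deriving "bba": ["S"]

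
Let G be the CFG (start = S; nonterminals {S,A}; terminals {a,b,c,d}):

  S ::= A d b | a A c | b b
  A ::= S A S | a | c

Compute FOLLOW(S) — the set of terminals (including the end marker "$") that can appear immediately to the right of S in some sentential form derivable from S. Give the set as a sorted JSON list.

FIRST iteration:
iter 1:
  A via A→a: +{a}
  A via A→c: +{c}
  S via S→A d b: +{a,c}
  S via S→b b: +{b}
  FIRST[S]={a,b,c}  FIRST[A]={a,c}
iter 2:
  A via A→S A S: +{b}
  FIRST[S]={a,b,c}  FIRST[A]={a,b,c}
iter 3: (stable)
  FIRST[S]={a,b,c}  FIRST[A]={a,b,c}

Compute FOLLOW by fixpoint:
FOLLOW(S) := {$}
iter 1:
  A→S A S: FOLLOW(S) ⊇ FIRST(A) = {a,b,c}; new: +{a,b,c}
  A→S A S: FOLLOW(A) ⊇ FIRST(S) = {a,b,c}; new: +{a,b,c}
  S→A d b: FOLLOW(A) ⊇ FIRST(d) = {d}; new: +{d}
  S: {$,a,b,c}  A: {a,b,c,d}
iter 2:
  A→S A S: FOLLOW(S) ⊇ FOLLOW(A) ⊇ {a,b,c,d}; new: +{d}
  S: {$,a,b,c,d}  A: {a,b,c,d}
iter 3: done
  S: {$,a,b,c,d}  A: {a,b,c,d}

FOLLOW(S) = ["$", "a", "b", "c", "d"]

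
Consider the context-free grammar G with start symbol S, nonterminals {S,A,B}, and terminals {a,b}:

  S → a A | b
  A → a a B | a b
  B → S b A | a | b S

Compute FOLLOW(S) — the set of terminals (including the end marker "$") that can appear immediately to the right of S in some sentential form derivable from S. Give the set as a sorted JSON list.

FIRST iteration:
[1]
  A via A→a a B: +{a}
  B via B→a: +{a}
  B via B→b S: +{b}
  S via S→a A: +{a}
  S via S→b: +{b}
  FIRST(S)={a,b}  FIRST(A)={a}  FIRST(B)={a,b}
[2] done
  FIRST(S)={a,b}  FIRST(A)={a}  FIRST(B)={a,b}

FOLLOW iteration:
initialize: $ ∈ FOLLOW(S)
[1]
  B→S b A: FOLLOW(S) ⊇ FIRST(b) = {b}; new: +{b}
  S→a A: FOLLOW(A) ⊇ FOLLOW(S) ⊇ {$,b}; new: +{$,b}
  FOLLOW[S]={$,b}  FOLLOW[A]={$,b}  FOLLOW[B]={}
[2]
  A→a a B: FOLLOW(B) ⊇ FOLLOW(A) ⊇ {$,b}; new: +{$,b}
  FOLLOW[S]={$,b}  FOLLOW[A]={$,b}  FOLLOW[B]={$,b}
[3] (no change)
  FOLLOW[S]={$,b}  FOLLOW[A]={$,b}  FOLLOW[B]={$,b}

FOLLOW(S) = ["$", "b"]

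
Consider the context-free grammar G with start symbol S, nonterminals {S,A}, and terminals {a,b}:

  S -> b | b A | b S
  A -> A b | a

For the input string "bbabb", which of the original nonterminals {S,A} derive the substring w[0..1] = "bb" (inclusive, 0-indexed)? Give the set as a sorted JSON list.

Convert to CNF:
  S -> T0 A | T0 S | b
  A -> A T0 | a
  T0 -> b

Fill CYK table bottom-up, restricted to cells inside w[0..1]:
  cell(0,0) b: {S,T0}  orig:{S}
  cell(1,1) b: {S,T0}  orig:{S}
  cell(0,1) bb: {S}

Original NTs in T[0,1] deriving "bb": ["S"]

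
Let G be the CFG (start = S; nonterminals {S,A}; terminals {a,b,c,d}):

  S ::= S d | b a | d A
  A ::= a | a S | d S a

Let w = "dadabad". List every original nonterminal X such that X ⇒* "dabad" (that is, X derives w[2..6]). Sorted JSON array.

Convert to CNF:
  S -> S T1 | T1 A | T2 T0
  A -> T0 S | T1 X3 | a
  T0 -> a
  T1 -> d
  T2 -> b
  X3 -> S T0

Fill CYK table bottom-up (cells [i..j] with 2 ≤ i ≤ j ≤ 6 only):
  cell(2,2) d: {T1}  orig:{}
  cell(3,3) a: {A,T0}  orig:{A}
  cell(4,4) b: {T2}  orig:{}
  cell(5,5) a: {A,T0}  orig:{A}
  cell(6,6) d: {T1}  orig:{}
  cell(2,3) da: {S}
  cell(3,4) ab: ∅
  cell(4,5) ba: {S}
  cell(5,6) ad: ∅
  cell(2,4) dab: ∅
  cell(3,5) aba: {A}
  cell(4,6) bad: {S}
  cell(2,5) daba: {S}
  cell(3,6) abad: {A}
  cell(2,6) dabad: {S}

Original NTs in T[2,6] deriving "dabad": ["S"]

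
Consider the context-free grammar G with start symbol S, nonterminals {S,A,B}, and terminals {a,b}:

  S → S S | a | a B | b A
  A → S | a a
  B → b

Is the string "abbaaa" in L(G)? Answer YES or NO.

CNF form of G:
  S -> S S | T0 B | T1 A | a
  A -> S S | T0 B | T0 T0 | T1 A | a
  B -> b
  T0 -> a
  T1 -> b

Fill CYK table bottom-up:
  [0..0]={A,S,T0}  "a"  orig:{A,S}
  [1..1]={B,T1}  "b"  orig:{B}
  [2..2]={B,T1}  "b"  orig:{B}
  [3..3]={A,S,T0}  "a"  orig:{A,S}
  [4..4]={A,S,T0}  "a"  orig:{A,S}
  [5..5]={A,S,T0}  "a"  orig:{A,S}
  [0..1]={A,S}  "ab"
  [1..2]=∅  "bb"
  [2..3]={A,S}  "ba"
  [3..4]={A,S}  "aa"
  [4..5]={A,S}  "aa"
  [0..2]=∅  "abb"
  [1..3]={A,S}  "bba"
  [2..4]={A,S}  "baa"
  [3..5]={A,S}  "aaa"
  [0..3]={A,S}  "abba"
  [1..4]={A,S}  "bbaa"
  [2..5]={A,S}  "baaa"
  [0..4]={A,S}  "abbaa"
  [1..5]={A,S}  "bbaaa"
  [0..5]={A,S}  "abbaaa"

S ∈ T[0,5] ⇒ YES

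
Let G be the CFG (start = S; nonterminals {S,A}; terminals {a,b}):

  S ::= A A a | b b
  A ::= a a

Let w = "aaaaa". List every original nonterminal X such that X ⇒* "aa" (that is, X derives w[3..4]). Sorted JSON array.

Convert to CNF:
  S -> A X2 | T1 T1
  A -> T0 T0
  T0 -> a
  T1 -> b
  X2 -> A T0

CYK table (by increasing span), restricted to cells inside w[3..4]:
  T[3,3] 'a' = {T0}  orig:{}
  T[4,4] 'a' = {T0}  orig:{}
  T[3,4] 'aa' = {A}

Original NTs in T[3,4] deriving "aa": ["A"]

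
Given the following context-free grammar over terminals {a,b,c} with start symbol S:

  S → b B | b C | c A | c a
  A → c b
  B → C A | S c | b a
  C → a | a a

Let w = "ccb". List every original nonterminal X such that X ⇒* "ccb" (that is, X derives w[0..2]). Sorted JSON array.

CNF form of G:
  S -> T0 A | T0 T2 | T1 B | T1 C
  A -> T0 T1
  B -> C A | S T0 | T1 T2
  C -> T2 T2 | a
  T0 -> c
  T1 -> b
  T2 -> a

CYK fill — only the sub-triangle for w[0..2]:
  cell(0,0) c: {T0}  orig:{}
  cell(1,1) c: {T0}  orig:{}
  cell(2,2) b: {T1}  orig:{}
  cell(0,1) cc: ∅
  cell(1,2) cb: {A}
  cell(0,2) ccb: {S}

Original NTs in T[0,2] deriving "ccb": ["S"]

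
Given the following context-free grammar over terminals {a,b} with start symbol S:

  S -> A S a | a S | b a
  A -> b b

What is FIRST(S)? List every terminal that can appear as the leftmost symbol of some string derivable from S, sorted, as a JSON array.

FIRST sets, iterate to fixpoint:
iter 1:
  A via A→b b: +{b}
  S via S→A S a: +{b}
  S via S→a S: +{a}
  FIRST[S]={a,b}  FIRST[A]={b}
iter 2: — fixpoint
  FIRST[S]={a,b}  FIRST[A]={b}

FIRST(S) = ["a", "b"]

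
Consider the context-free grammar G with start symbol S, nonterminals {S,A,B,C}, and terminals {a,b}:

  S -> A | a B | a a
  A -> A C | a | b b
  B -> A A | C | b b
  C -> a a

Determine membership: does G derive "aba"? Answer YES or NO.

CNF form of G:
  S -> A C | T0 T0 | T1 B | T1 T1 | a
  A -> A C | T0 T0 | a
  B -> A A | T0 T0 | T1 T1
  C -> T1 T1
  T0 -> b
  T1 -> a

CYK fill:
  [0..0]={A,S,T1}  "a"  orig:{A,S}
  [1..1]={T0}  "b"  orig:{}
  [2..2]={A,S,T1}  "a"  orig:{A,S}
  [0..1]=∅  "ab"
  [1..2]=∅  "ba"
  [0..2]=∅  "aba"

S ∉ T[0,2] ⇒ NO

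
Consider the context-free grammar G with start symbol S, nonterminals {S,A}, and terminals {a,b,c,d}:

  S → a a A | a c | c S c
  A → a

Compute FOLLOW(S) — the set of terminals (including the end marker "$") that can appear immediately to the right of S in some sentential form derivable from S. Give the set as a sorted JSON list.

FIRST iteration:
pass 1:
  A via A→a: +{a}
  S via S→a a A: +{a}
  S via S→c S c: +{c}
  FIRST(S)={a,c}  FIRST(A)={a}
pass 2: — fixpoint
  FIRST(S)={a,c}  FIRST(A)={a}

FOLLOW iteration:
seed FOLLOW(S) with $
pass 1:
  S→a a A: FOLLOW(A) ⊇ FOLLOW(S) ⊇ {$}; new: +{$}
  S→c S c: FOLLOW(S) ⊇ FIRST(c) = {c}; new: +{c}
  S: {$,c}  A: {$}
pass 2:
  S→a a A: FOLLOW(A) ⊇ FOLLOW(S) ⊇ {$,c}; new: +{c}
  S: {$,c}  A: {$,c}
pass 3: (stable)
  S: {$,c}  A: {$,c}

FOLLOW(S) = ["$", "c"]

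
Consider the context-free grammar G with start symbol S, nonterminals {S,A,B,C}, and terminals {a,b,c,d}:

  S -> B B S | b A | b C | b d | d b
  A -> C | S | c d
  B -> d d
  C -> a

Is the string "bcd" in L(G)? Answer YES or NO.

CNF form of G:
  S -> B X4 | T0 A | T0 C | T0 T1 | T1 T0
  A -> B X3 | T0 A | T0 C | T0 T1 | T1 T0 | T2 T1 | a
  B -> T1 T1
  C -> a
  T0 -> b
  T1 -> d
  T2 -> c
  X3 -> B S
  X4 -> B S

CYK fill:
  T[0,0] 'b' = {T0}  orig:{}
  T[1,1] 'c' = {T2}  orig:{}
  T[2,2] 'd' = {T1}  orig:{}
  T[0,1] 'bc' = ∅
  T[1,2] 'cd' = {A}
  T[0,2] 'bcd' = {A,S}

S ∈ T[0,2] ⇒ YES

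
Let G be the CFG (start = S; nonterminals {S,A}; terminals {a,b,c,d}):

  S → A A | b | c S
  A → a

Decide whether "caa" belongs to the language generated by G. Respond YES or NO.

Convert to CNF:
  S -> A A | T0 S | b
  A -> a
  T0 -> c

Fill CYK table bottom-up:
  T[0,0] 'c' = {T0}  orig:{}
  T[1,1] 'a' = {A}
  T[2,2] 'a' = {A}
  T[0,1] 'ca' = ∅
  T[1,2] 'aa' = {S}
  T[0,2] 'caa' = {S}

S ∈ T[0,2] ⇒ YES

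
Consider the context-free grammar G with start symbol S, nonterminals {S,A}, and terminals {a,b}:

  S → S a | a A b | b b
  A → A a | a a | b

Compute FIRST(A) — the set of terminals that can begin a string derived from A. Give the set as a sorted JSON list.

Compute FIRST by fixpoint:
round 1:
  A via A→a a: +{a}
  A via A→b: +{b}
  S via S→a A b: +{a}
  S via S→b b: +{b}
  FIRST[S]={a,b}  FIRST[A]={a,b}
round 2: — fixpoint
  FIRST[S]={a,b}  FIRST[A]={a,b}

FIRST(A) = ["a", "b"]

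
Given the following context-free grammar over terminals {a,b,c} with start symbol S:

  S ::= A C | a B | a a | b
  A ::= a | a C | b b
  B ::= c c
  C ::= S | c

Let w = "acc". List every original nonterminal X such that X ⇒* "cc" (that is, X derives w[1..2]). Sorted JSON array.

CNF form of G:
  S -> A C | T0 B | T0 T0 | b
  A -> T0 C | T1 T1 | a
  B -> T2 T2
  C -> A C | T0 B | T0 T0 | b | c
  T0 -> a
  T1 -> b
  T2 -> c

CYK fill, restricted to cells inside w[1..2]:
  T[1,1] 'c' = {C,T2}  orig:{C}
  T[2,2] 'c' = {C,T2}  orig:{C}
  T[1,2] 'cc' = {B}

Original NTs in T[1,2] deriving "cc": ["B"]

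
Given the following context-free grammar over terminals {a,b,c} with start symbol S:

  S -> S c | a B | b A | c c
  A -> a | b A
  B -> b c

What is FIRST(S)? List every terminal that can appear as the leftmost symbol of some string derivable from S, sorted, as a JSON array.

FIRST iteration:
iter 1:
  A via A→a: +{a}
  A via A→b A: +{b}
  B via B→b c: +{b}
  S via S→a B: +{a}
  S via S→b A: +{b}
  S via S→c c: +{c}
  S: {a,b,c}  A: {a,b}  B: {b}
iter 2: (stable)
  S: {a,b,c}  A: {a,b}  B: {b}

FIRST(S) = ["a", "b", "c"]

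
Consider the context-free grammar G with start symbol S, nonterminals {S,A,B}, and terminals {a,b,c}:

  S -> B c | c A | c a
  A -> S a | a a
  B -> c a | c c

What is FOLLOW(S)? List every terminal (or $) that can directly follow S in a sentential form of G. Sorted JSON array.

Compute FIRST by fixpoint:
iter 1:
  A via A→a a: +{a}
  B via B→c a: +{c}
  S via S→B c: +{c}
  FIRST[S]={c}  FIRST[A]={a}  FIRST[B]={c}
iter 2:
  A via A→S a: +{c}
  FIRST[S]={c}  FIRST[A]={a,c}  FIRST[B]={c}
iter 3: — fixpoint
  FIRST[S]={c}  FIRST[A]={a,c}  FIRST[B]={c}

FOLLOW sets:
FOLLOW(S) := {$}
pass 1:
  A→S a: FOLLOW(S) ⊇ FIRST(a) = {a}; new: +{a}
  S→B c: FOLLOW(B) ⊇ FIRST(c) = {c}; new: +{c}
  S→c A: FOLLOW(A) ⊇ FOLLOW(S) ⊇ {$,a}; new: +{$,a}
  FOLLOW(S)={$,a}  FOLLOW(A)={$,a}  FOLLOW(B)={c}
pass 2: done
  FOLLOW(S)={$,a}  FOLLOW(A)={$,a}  FOLLOW(B)={c}

FOLLOW(S) = ["$", "a"]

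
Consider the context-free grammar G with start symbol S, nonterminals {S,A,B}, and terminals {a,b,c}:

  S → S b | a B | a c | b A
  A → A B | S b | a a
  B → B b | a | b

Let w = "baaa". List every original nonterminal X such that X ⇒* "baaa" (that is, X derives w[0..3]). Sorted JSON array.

Convert to CNF:
  S -> S T0 | T0 A | T1 B | T1 T2
  A -> A B | S T0 | T1 T1
  B -> B T0 | a | b
  T0 -> b
  T1 -> a
  T2 -> c

CYK fill, restricted to cells inside w[0..3]:
  cell(0,0) b: {B,T0}  orig:{B}
  cell(1,1) a: {B,T1}  orig:{B}
  cell(2,2) a: {B,T1}  orig:{B}
  cell(3,3) a: {B,T1}  orig:{B}
  cell(0,1) ba: ∅
  cell(1,2) aa: {A,S}
  cell(2,3) aa: {A,S}
  cell(0,2) baa: {S}
  cell(1,3) aaa: {A}
  cell(0,3) baaa: {S}

Original NTs in T[0,3] deriving "baaa": ["S"]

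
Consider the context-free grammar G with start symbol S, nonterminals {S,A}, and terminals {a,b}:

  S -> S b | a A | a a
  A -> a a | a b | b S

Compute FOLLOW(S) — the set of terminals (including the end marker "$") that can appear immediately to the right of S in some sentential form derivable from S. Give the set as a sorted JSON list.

FIRST iteration:
round 1:
  A via A→a a: +{a}
  A via A→b S: +{b}
  S via S→a A: +{a}
  FIRST(S)={a}  FIRST(A)={a,b}
round 2: (stable)
  FIRST(S)={a}  FIRST(A)={a,b}

FOLLOW sets:
seed FOLLOW(S) with $
pass 1:
  S→S b: FOLLOW(S) ⊇ FIRST(b) = {b}; new: +{b}
  S→a A: FOLLOW(A) ⊇ FOLLOW(S) ⊇ {$,b}; new: +{$,b}
  FOLLOW[S]={$,b}  FOLLOW[A]={$,b}
pass 2: — fixpoint
  FOLLOW[S]={$,b}  FOLLOW[A]={$,b}

FOLLOW(S) = ["$", "b"]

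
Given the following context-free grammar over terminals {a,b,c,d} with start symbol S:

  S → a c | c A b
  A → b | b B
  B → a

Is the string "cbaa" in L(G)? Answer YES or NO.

CNF form of G:
  S -> T1 T2 | T2 X3
  A -> T0 B | b
  B -> a
  T0 -> b
  T1 -> a
  T2 -> c
  X3 -> A T0

CYK table (by increasing span):
  cell(0,0) c: {T2}  orig:{}
  cell(1,1) b: {A,T0}  orig:{A}
  cell(2,2) a: {B,T1}  orig:{B}
  cell(3,3) a: {B,T1}  orig:{B}
  cell(0,1) cb: ∅
  cell(1,2) ba: {A}
  cell(2,3) aa: ∅
  cell(0,2) cba: ∅
  cell(1,3) baa: ∅
  cell(0,3) cbaa: ∅

S ∉ T[0,3] ⇒ NO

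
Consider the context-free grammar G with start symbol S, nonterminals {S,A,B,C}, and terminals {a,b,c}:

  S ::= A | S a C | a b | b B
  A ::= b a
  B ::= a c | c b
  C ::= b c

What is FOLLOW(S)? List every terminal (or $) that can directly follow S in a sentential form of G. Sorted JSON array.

FIRST sets, iterate to fixpoint:
iter 1:
  A via A→b a: +{b}
  B via B→a c: +{a}
  B via B→c b: +{c}
  C via C→b c: +{b}
  S via S→A: +{b}
  S via S→a b: +{a}
  S: {a,b}  A: {b}  B: {a,c}  C: {b}
iter 2: — fixpoint
  S: {a,b}  A: {b}  B: {a,c}  C: {b}

Compute FOLLOW by fixpoint:
FOLLOW(S) := {$}
[1]
  S→A: FOLLOW(A) ⊇ FOLLOW(S) ⊇ {$}; new: +{$}
  S→S a C: FOLLOW(S) ⊇ FIRST(a) = {a}; new: +{a}
  S→S a C: FOLLOW(C) ⊇ FOLLOW(S) ⊇ {$,a}; new: +{$,a}
  S→b B: FOLLOW(B) ⊇ FOLLOW(S) ⊇ {$,a}; new: +{$,a}
  FOLLOW(S)={$,a}  FOLLOW(A)={$}  FOLLOW(B)={$,a}  FOLLOW(C)={$,a}
[2]
  S→A: FOLLOW(A) ⊇ FOLLOW(S) ⊇ {$,a}; new: +{a}
  FOLLOW(S)={$,a}  FOLLOW(A)={$,a}  FOLLOW(B)={$,a}  FOLLOW(C)={$,a}
[3] (no change)
  FOLLOW(S)={$,a}  FOLLOW(A)={$,a}  FOLLOW(B)={$,a}  FOLLOW(C)={$,a}

FOLLOW(S) = ["$", "a"]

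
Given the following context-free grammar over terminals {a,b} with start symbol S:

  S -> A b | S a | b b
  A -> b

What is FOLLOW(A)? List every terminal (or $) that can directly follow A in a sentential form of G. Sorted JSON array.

FIRST sets, iterate to fixpoint:
round 1:
  A via A→b: +{b}
  S via S→A b: +{b}
  S: {b}  A: {b}
round 2: (stable)
  S: {b}  A: {b}

FOLLOW iteration:
seed FOLLOW(S) with $
round 1:
  S→A b: FOLLOW(A) ⊇ FIRST(b) = {b}; new: +{b}
  S→S a: FOLLOW(S) ⊇ FIRST(a) = {a}; new: +{a}
  FOLLOW(S)={$,a}  FOLLOW(A)={b}
round 2: (no change)
  FOLLOW(S)={$,a}  FOLLOW(A)={b}

FOLLOW(A) = ["b"]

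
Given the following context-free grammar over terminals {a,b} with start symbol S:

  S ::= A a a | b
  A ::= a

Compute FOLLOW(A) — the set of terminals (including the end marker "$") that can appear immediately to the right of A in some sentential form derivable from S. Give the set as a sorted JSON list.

FIRST iteration:
iter 1:
  A via A→a: +{a}
  S via S→A a a: +{a}
  S via S→b: +{b}
  FIRST[S]={a,b}  FIRST[A]={a}
iter 2: (stable)
  FIRST[S]={a,b}  FIRST[A]={a}

Compute FOLLOW by fixpoint:
seed FOLLOW(S) with $
iter 1:
  S→A a a: FOLLOW(A) ⊇ FIRST(a) = {a}; new: +{a}
  FOLLOW[S]={$}  FOLLOW[A]={a}
iter 2: (stable)
  FOLLOW[S]={$}  FOLLOW[A]={a}

FOLLOW(A) = ["a"]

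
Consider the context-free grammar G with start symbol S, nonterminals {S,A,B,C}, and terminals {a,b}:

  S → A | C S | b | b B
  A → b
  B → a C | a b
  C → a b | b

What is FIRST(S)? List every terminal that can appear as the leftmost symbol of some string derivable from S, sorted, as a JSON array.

FIRST iteration:
round 1:
  A via A→b: +{b}
  B via B→a C: +{a}
  C via C→a b: +{a}
  C via C→b: +{b}
  S via S→A: +{b}
  S via S→C S: +{a}
  FIRST[S]={a,b}  FIRST[A]={b}  FIRST[B]={a}  FIRST[C]={a,b}
round 2: — fixpoint
  FIRST[S]={a,b}  FIRST[A]={b}  FIRST[B]={a}  FIRST[C]={a,b}

FIRST(S) = ["a", "b"]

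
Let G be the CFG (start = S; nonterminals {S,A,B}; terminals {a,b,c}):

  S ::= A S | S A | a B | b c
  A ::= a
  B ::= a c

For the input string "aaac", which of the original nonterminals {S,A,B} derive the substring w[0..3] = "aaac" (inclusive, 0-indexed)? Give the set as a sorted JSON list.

CNF form of G:
  S -> A S | S A | T0 B | T2 T1
  A -> a
  B -> T0 T1
  T0 -> a
  T1 -> c
  T2 -> b

CYK fill, restricted to cells inside w[0..3]:
  T[0,0] 'a' = {A,T0}  orig:{A}
  T[1,1] 'a' = {A,T0}  orig:{A}
  T[2,2] 'a' = {A,T0}  orig:{A}
  T[3,3] 'c' = {T1}  orig:{}
  T[0,1] 'aa' = ∅
  T[1,2] 'aa' = ∅
  T[2,3] 'ac' = {B}
  T[0,2] 'aaa' = ∅
  T[1,3] 'aac' = {S}
  T[0,3] 'aaac' = {S}

Original NTs in T[0,3] deriving "aaac": ["S"]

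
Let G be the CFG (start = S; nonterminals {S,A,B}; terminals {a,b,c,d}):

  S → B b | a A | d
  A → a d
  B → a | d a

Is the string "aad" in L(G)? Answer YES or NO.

CNF form of G:
  S -> B T2 | T0 A | d
  A -> T0 T1
  B -> T1 T0 | a
  T0 -> a
  T1 -> d
  T2 -> b

Fill CYK table bottom-up:
  T[0,0] 'a' = {B,T0}  orig:{B}
  T[1,1] 'a' = {B,T0}  orig:{B}
  T[2,2] 'd' = {S,T1}  orig:{S}
  T[0,1] 'aa' = ∅
  T[1,2] 'ad' = {A}
  T[0,2] 'aad' = {S}

S ∈ T[0,2] ⇒ YES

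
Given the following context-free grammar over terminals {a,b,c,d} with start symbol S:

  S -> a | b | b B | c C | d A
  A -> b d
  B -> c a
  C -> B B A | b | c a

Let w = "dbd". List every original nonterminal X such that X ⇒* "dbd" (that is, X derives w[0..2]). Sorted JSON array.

Convert to CNF:
  S -> T0 B | T1 A | T2 C | a | b
  A -> T0 T1
  B -> T2 T3
  C -> B X4 | T2 T3 | b
  T0 -> b
  T1 -> d
  T2 -> c
  T3 -> a
  X4 -> B A

CYK table (by increasing span) — only the sub-triangle for w[0..2]:
  [0..0]={T1}  "d"  orig:{}
  [1..1]={C,S,T0}  "b"  orig:{C,S}
  [2..2]={T1}  "d"  orig:{}
  [0..1]=∅  "db"
  [1..2]={A}  "bd"
  [0..2]={S}  "dbd"

Original NTs in T[0,2] deriving "dbd": ["S"]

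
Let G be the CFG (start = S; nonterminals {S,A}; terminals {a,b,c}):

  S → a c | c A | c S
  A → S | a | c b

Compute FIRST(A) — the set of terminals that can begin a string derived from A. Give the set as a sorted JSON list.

Compute FIRST by fixpoint:
[1]
  A via A→a: +{a}
  A via A→c b: +{c}
  S via S→a c: +{a}
  S via S→c A: +{c}
  FIRST(S)={a,c}  FIRST(A)={a,c}
[2] (no change)
  FIRST(S)={a,c}  FIRST(A)={a,c}

FIRST(A) = ["a", "c"]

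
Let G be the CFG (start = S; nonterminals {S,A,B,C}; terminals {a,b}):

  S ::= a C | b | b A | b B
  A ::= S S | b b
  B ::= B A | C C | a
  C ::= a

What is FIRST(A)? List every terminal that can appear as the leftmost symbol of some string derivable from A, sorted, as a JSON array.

FIRST sets, iterate to fixpoint:
pass 1:
  A via A→b b: +{b}
  B via B→a: +{a}
  C via C→a: +{a}
  S via S→a C: +{a}
  S via S→b: +{b}
  FIRST[S]={a,b}  FIRST[A]={b}  FIRST[B]={a}  FIRST[C]={a}
pass 2:
  A via A→S S: +{a}
  FIRST[S]={a,b}  FIRST[A]={a,b}  FIRST[B]={a}  FIRST[C]={a}
pass 3: (no change)
  FIRST[S]={a,b}  FIRST[A]={a,b}  FIRST[B]={a}  FIRST[C]={a}

FIRST(A) = ["a", "b"]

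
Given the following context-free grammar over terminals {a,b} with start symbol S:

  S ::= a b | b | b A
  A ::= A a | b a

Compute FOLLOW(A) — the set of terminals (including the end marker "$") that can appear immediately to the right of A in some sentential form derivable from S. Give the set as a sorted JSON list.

FIRST iteration:
pass 1:
  A via A→b a: +{b}
  S via S→a b: +{a}
  S via S→b: +{b}
  FIRST[S]={a,b}  FIRST[A]={b}
pass 2: done
  FIRST[S]={a,b}  FIRST[A]={b}

FOLLOW iteration:
seed FOLLOW(S) with $
round 1:
  A→A a: FOLLOW(A) ⊇ FIRST(a) = {a}; new: +{a}
  S→b A: FOLLOW(A) ⊇ FOLLOW(S) ⊇ {$}; new: +{$}
  FOLLOW(S)={$}  FOLLOW(A)={$,a}
round 2: — fixpoint
  FOLLOW(S)={$}  FOLLOW(A)={$,a}

FOLLOW(A) = ["$", "a"]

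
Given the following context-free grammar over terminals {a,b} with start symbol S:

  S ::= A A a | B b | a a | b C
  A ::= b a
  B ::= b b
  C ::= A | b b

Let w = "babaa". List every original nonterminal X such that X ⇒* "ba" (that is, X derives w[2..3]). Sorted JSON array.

Convert to CNF:
  S -> A X2 | B T0 | T0 C | T1 T1
  A -> T0 T1
  B -> T0 T0
  C -> T0 T0 | T0 T1
  T0 -> b
  T1 -> a
  X2 -> A T1

CYK table (by increasing span) (cells [i..j] with 2 ≤ i ≤ j ≤ 3 only):
  cell(2,2) b: {T0}  orig:{}
  cell(3,3) a: {T1}  orig:{}
  cell(2,3) ba: {A,C}

Original NTs in T[2,3] deriving "ba": ["A", "C"]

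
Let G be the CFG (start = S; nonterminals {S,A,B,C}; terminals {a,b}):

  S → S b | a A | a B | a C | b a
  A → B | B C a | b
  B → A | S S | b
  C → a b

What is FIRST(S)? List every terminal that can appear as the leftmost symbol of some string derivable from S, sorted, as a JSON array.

FIRST iteration:
iter 1:
  A via A→b: +{b}
  B via B→A: +{b}
  C via C→a b: +{a}
  S via S→a A: +{a}
  S via S→b a: +{b}
  S: {a,b}  A: {b}  B: {b}  C: {a}
iter 2:
  B via B→S S: +{a}
  S: {a,b}  A: {b}  B: {a,b}  C: {a}
iter 3:
  A via A→B: +{a}
  S: {a,b}  A: {a,b}  B: {a,b}  C: {a}
iter 4: done
  S: {a,b}  A: {a,b}  B: {a,b}  C: {a}

FIRST(S) = ["a", "b"]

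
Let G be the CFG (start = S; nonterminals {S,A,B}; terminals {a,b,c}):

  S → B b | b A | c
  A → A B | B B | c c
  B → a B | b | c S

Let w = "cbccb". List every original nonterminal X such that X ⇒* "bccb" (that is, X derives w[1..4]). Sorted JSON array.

Convert to CNF:
  S -> B T2 | T2 A | c
  A -> A B | B B | T0 T0
  B -> T0 S | T1 B | b
  T0 -> c
  T1 -> a
  T2 -> b

CYK table (by increasing span) — only the sub-triangle for w[1..4]:
  [1..1]={B,T2}  "b"  orig:{B}
  [2..2]={S,T0}  "c"  orig:{S}
  [3..3]={S,T0}  "c"  orig:{S}
  [4..4]={B,T2}  "b"  orig:{B}
  [1..2]=∅  "bc"
  [2..3]={A,B}  "cc"
  [3..4]=∅  "cb"
  [1..3]={A,S}  "bcc"
  [2..4]={A,S}  "ccb"
  [1..4]={A,S}  "bccb"

Original NTs in T[1,4] deriving "bccb": ["A", "S"]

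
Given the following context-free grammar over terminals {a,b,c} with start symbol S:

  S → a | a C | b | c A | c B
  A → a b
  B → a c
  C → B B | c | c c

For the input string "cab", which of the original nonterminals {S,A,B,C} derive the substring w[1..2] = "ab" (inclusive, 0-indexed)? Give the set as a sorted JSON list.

Convert to CNF:
  S -> T0 C | T2 A | T2 B | a | b
  A -> T0 T1
  B -> T0 T2
  C -> B B | T2 T2 | c
  T0 -> a
  T1 -> b
  T2 -> c

CYK fill (cells [i..j] with 1 ≤ i ≤ j ≤ 2 only):
  cell(1,1) a: {S,T0}  orig:{S}
  cell(2,2) b: {S,T1}  orig:{S}
  cell(1,2) ab: {A}

Original NTs in T[1,2] deriving "ab": ["A"]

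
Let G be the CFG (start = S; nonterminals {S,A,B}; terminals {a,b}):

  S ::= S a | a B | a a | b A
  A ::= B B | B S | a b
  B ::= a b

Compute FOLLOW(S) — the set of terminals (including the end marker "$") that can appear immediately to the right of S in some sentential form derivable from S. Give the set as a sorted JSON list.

FIRST iteration:
pass 1:
  A via A→a b: +{a}
  B via B→a b: +{a}
  S via S→a B: +{a}
  S via S→b A: +{b}
  FIRST[S]={a,b}  FIRST[A]={a}  FIRST[B]={a}
pass 2: (stable)
  FIRST[S]={a,b}  FIRST[A]={a}  FIRST[B]={a}

Compute FOLLOW by fixpoint:
initialize: $ ∈ FOLLOW(S)
[1]
  A→B B: FOLLOW(B) ⊇ FIRST(B) = {a}; new: +{a}
  A→B S: FOLLOW(B) ⊇ FIRST(S) = {a,b}; new: +{b}
  S→S a: FOLLOW(S) ⊇ FIRST(a) = {a}; new: +{a}
  S→a B: FOLLOW(B) ⊇ FOLLOW(S) ⊇ {$,a}; new: +{$}
  S→b A: FOLLOW(A) ⊇ FOLLOW(S) ⊇ {$,a}; new: +{$,a}
  S: {$,a}  A: {$,a}  B: {$,a,b}
[2] (no change)
  S: {$,a}  A: {$,a}  B: {$,a,b}

FOLLOW(S) = ["$", "a"]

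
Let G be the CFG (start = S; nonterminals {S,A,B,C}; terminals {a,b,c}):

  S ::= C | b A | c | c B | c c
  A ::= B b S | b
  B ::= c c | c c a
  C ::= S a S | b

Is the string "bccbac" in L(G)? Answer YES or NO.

Convert to CNF:
  S -> S X6 | T0 A | T1 B | T1 T1 | b | c
  A -> B X3 | b
  B -> T1 T1 | T1 X4
  C -> S X5 | b
  T0 -> b
  T1 -> c
  T2 -> a
  X3 -> T0 S
  X4 -> T1 T2
  X5 -> T2 S
  X6 -> T2 S

CYK fill:
  T[0,0] 'b' = {A,C,S,T0}  orig:{A,C,S}
  T[1,1] 'c' = {S,T1}  orig:{S}
  T[2,2] 'c' = {S,T1}  orig:{S}
  T[3,3] 'b' = {A,C,S,T0}  orig:{A,C,S}
  T[4,4] 'a' = {T2}  orig:{}
  T[5,5] 'c' = {S,T1}  orig:{S}
  T[0,1] 'bc' = {X3}  orig:{}
  T[1,2] 'cc' = {B,S}
  T[2,3] 'cb' = ∅
  T[3,4] 'ba' = ∅
  T[4,5] 'ac' = {X5,X6}  orig:{}
  T[0,2] 'bcc' = {X3}  orig:{}
  T[1,3] 'ccb' = ∅
  T[2,4] 'cba' = ∅
  T[3,5] 'bac' = {C,S}
  T[0,3] 'bccb' = ∅
  T[1,4] 'ccba' = ∅
  T[2,5] 'cbac' = ∅
  T[0,4] 'bccba' = ∅
  T[1,5] 'ccbac' = ∅
  T[0,5] 'bccbac' = ∅

S ∉ T[0,5] ⇒ NO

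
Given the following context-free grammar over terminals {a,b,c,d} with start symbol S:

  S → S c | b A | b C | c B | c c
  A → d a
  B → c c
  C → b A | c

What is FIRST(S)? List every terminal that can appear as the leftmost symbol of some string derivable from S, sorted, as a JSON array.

FIRST iteration:
iter 1:
  A via A→d a: +{d}
  B via B→c c: +{c}
  C via C→b A: +{b}
  C via C→c: +{c}
  S via S→b A: +{b}
  S via S→c B: +{c}
  S: {b,c}  A: {d}  B: {c}  C: {b,c}
iter 2: (no change)
  S: {b,c}  A: {d}  B: {c}  C: {b,c}

FIRST(S) = ["b", "c"]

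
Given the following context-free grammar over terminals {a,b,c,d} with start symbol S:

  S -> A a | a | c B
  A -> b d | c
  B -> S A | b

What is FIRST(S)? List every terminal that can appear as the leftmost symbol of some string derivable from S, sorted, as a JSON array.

FIRST sets, iterate to fixpoint:
pass 1:
  A via A→b d: +{b}
  A via A→c: +{c}
  B via B→b: +{b}
  S via S→A a: +{b,c}
  S via S→a: +{a}
  S: {a,b,c}  A: {b,c}  B: {b}
pass 2:
  B via B→S A: +{a,c}
  S: {a,b,c}  A: {b,c}  B: {a,b,c}
pass 3: (no change)
  S: {a,b,c}  A: {b,c}  B: {a,b,c}

FIRST(S) = ["a", "b", "c"]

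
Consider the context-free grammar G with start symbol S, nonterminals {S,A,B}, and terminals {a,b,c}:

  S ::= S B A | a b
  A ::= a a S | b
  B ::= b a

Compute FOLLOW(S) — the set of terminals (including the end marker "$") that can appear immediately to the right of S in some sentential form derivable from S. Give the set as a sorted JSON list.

FIRST sets, iterate to fixpoint:
[1]
  A via A→a a S: +{a}
  A via A→b: +{b}
  B via B→b a: +{b}
  S via S→a b: +{a}
  FIRST(S)={a}  FIRST(A)={a,b}  FIRST(B)={b}
[2] (stable)
  FIRST(S)={a}  FIRST(A)={a,b}  FIRST(B)={b}

FOLLOW sets:
seed FOLLOW(S) with $
iter 1:
  S→S B A: FOLLOW(S) ⊇ FIRST(B) = {b}; new: +{b}
  S→S B A: FOLLOW(B) ⊇ FIRST(A) = {a,b}; new: +{a,b}
  S→S B A: FOLLOW(A) ⊇ FOLLOW(S) ⊇ {$,b}; new: +{$,b}
  FOLLOW(S)={$,b}  FOLLOW(A)={$,b}  FOLLOW(B)={a,b}
iter 2: (no change)
  FOLLOW(S)={$,b}  FOLLOW(A)={$,b}  FOLLOW(B)={a,b}

FOLLOW(S) = ["$", "b"]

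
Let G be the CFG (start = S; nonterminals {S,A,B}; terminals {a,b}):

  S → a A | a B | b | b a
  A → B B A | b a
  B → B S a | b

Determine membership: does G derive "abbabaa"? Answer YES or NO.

Convert to CNF:
  S -> T0 T1 | T1 A | T1 B | b
  A -> B X2 | T0 T1
  B -> B X3 | b
  T0 -> b
  T1 -> a
  X2 -> B A
  X3 -> S T1

CYK fill:
  [0..0]={T1}  "a"  orig:{}
  [1..1]={B,S,T0}  "b"  orig:{B,S}
  [2..2]={B,S,T0}  "b"  orig:{B,S}
  [3..3]={T1}  "a"  orig:{}
  [4..4]={B,S,T0}  "b"  orig:{B,S}
  [5..5]={T1}  "a"  orig:{}
  [6..6]={T1}  "a"  orig:{}
  [0..1]={S}  "ab"
  [1..2]=∅  "bb"
  [2..3]={A,S,X3}  "ba"  orig:{A,S}
  [3..4]={S}  "ab"
  [4..5]={A,S,X3}  "ba"  orig:{A,S}
  [5..6]=∅  "aa"
  [0..2]=∅  "abb"
  [1..3]={B,X2}  "bba"  orig:{B}
  [2..4]=∅  "bab"
  [3..5]={S,X3}  "aba"  orig:{S}
  [4..6]={X3}  "baa"  orig:{}
  [0..3]={S}  "abba"
  [1..4]=∅  "bbab"
  [2..5]={B}  "baba"
  [3..6]={X3}  "abaa"  orig:{}
  [0..4]=∅  "abbab"
  [1..5]={B,X2}  "bbaba"  orig:{B}
  [2..6]={B}  "babaa"
  [0..5]={S}  "abbaba"
  [1..6]={B}  "bbabaa"
  [0..6]={S,X3}  "abbabaa"  orig:{S}

S ∈ T[0,6] ⇒ YES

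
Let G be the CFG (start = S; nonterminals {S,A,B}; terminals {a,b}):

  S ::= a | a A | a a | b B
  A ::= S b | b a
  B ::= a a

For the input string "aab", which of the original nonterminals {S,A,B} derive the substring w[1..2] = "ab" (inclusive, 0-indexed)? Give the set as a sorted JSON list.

Convert to CNF:
  S -> T0 B | T1 A | T1 T1 | a
  A -> S T0 | T0 T1
  B -> T1 T1
  T0 -> b
  T1 -> a

CYK fill (cells [i..j] with 1 ≤ i ≤ j ≤ 2 only):
  T[1,1] 'a' = {S,T1}  orig:{S}
  T[2,2] 'b' = {T0}  orig:{}
  T[1,2] 'ab' = {A}

Original NTs in T[1,2] deriving "ab": ["A"]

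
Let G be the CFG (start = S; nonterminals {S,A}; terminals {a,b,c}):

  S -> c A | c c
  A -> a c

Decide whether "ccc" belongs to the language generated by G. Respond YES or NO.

CNF form of G:
  S -> T1 A | T1 T1
  A -> T0 T1
  T0 -> a
  T1 -> c

Fill CYK table bottom-up:
  T[0,0] 'c' = {T1}  orig:{}
  T[1,1] 'c' = {T1}  orig:{}
  T[2,2] 'c' = {T1}  orig:{}
  T[0,1] 'cc' = {S}
  T[1,2] 'cc' = {S}
  T[0,2] 'ccc' = ∅

S ∉ T[0,2] ⇒ NO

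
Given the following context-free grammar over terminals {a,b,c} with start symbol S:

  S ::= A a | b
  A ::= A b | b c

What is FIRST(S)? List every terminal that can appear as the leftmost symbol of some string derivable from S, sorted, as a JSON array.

FIRST sets, iterate to fixpoint:
[1]
  A via A→b c: +{b}
  S via S→A a: +{b}
  FIRST[S]={b}  FIRST[A]={b}
[2] (stable)
  FIRST[S]={b}  FIRST[A]={b}

FIRST(S) = ["b"]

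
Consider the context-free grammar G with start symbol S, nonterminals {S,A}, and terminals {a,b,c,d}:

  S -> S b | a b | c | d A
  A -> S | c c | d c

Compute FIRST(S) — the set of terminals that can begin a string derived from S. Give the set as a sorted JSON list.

Compute FIRST by fixpoint:
round 1:
  A via A→c c: +{c}
  A via A→d c: +{d}
  S via S→a b: +{a}
  S via S→c: +{c}
  S via S→d A: +{d}
  S: {a,c,d}  A: {c,d}
round 2:
  A via A→S: +{a}
  S: {a,c,d}  A: {a,c,d}
round 3: (stable)
  S: {a,c,d}  A: {a,c,d}

FIRST(S) = ["a", "c", "d"]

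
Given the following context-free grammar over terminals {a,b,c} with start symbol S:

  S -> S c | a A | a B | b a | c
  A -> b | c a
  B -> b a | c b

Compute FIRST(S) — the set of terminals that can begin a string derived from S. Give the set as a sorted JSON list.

Compute FIRST by fixpoint:
iter 1:
  A via A→b: +{b}
  A via A→c a: +{c}
  B via B→b a: +{b}
  B via B→c b: +{c}
  S via S→a A: +{a}
  S via S→b a: +{b}
  S via S→c: +{c}
  FIRST(S)={a,b,c}  FIRST(A)={b,c}  FIRST(B)={b,c}
iter 2: — fixpoint
  FIRST(S)={a,b,c}  FIRST(A)={b,c}  FIRST(B)={b,c}

FIRST(S) = ["a", "b", "c"]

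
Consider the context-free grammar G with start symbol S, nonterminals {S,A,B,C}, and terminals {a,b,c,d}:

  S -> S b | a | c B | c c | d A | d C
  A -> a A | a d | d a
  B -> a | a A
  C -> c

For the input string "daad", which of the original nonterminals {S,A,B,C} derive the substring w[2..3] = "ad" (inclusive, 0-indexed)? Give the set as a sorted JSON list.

Convert to CNF:
  S -> S T2 | T1 A | T1 C | T3 B | T3 T3 | a
  A -> T0 A | T0 T1 | T1 T0
  B -> T0 A | a
  C -> c
  T0 -> a
  T1 -> d
  T2 -> b
  T3 -> c

CYK table (by increasing span) (cells [i..j] with 2 ≤ i ≤ j ≤ 3 only):
  [2..2]={B,S,T0}  "a"  orig:{B,S}
  [3..3]={T1}  "d"  orig:{}
  [2..3]={A}  "ad"

Original NTs in T[2,3] deriving "ad": ["A"]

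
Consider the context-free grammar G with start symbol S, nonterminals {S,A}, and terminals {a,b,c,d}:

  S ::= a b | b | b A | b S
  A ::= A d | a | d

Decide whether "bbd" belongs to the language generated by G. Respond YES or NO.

CNF form of G:
  S -> T1 T2 | T2 A | T2 S | b
  A -> A T0 | a | d
  T0 -> d
  T1 -> a
  T2 -> b

Fill CYK table bottom-up:
  [0..0]={S,T2}  "b"  orig:{S}
  [1..1]={S,T2}  "b"  orig:{S}
  [2..2]={A,T0}  "d"  orig:{A}
  [0..1]={S}  "bb"
  [1..2]={S}  "bd"
  [0..2]={S}  "bbd"

S ∈ T[0,2] ⇒ YES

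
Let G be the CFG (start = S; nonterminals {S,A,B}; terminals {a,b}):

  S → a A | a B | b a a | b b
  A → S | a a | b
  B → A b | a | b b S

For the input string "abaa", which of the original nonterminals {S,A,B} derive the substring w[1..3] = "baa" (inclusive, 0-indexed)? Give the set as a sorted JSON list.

Convert to CNF:
  S -> T0 A | T0 B | T1 T1 | T1 X4
  A -> T0 A | T0 B | T0 T0 | T1 T1 | T1 X2 | b
  B -> A T1 | T1 X3 | a
  T0 -> a
  T1 -> b
  X2 -> T0 T0
  X3 -> T1 S
  X4 -> T0 T0

Fill CYK table bottom-up, restricted to cells inside w[1..3]:
  cell(1,1) b: {A,T1}  orig:{A}
  cell(2,2) a: {B,T0}  orig:{B}
  cell(3,3) a: {B,T0}  orig:{B}
  cell(1,2) ba: ∅
  cell(2,3) aa: {A,S,X2,X4}  orig:{A,S}
  cell(1,3) baa: {A,S,X3}  orig:{A,S}

Original NTs in T[1,3] deriving "baa": ["A", "S"]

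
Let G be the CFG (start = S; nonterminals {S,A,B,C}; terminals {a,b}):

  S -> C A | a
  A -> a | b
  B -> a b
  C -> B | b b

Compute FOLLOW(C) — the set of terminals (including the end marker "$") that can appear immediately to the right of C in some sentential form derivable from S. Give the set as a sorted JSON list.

Compute FIRST by fixpoint:
round 1:
  A via A→a: +{a}
  A via A→b: +{b}
  B via B→a b: +{a}
  C via C→B: +{a}
  C via C→b b: +{b}
  S via S→C A: +{a,b}
  S: {a,b}  A: {a,b}  B: {a}  C: {a,b}
round 2: done
  S: {a,b}  A: {a,b}  B: {a}  C: {a,b}

Compute FOLLOW by fixpoint:
initialize: $ ∈ FOLLOW(S)
[1]
  S→C A: FOLLOW(C) ⊇ FIRST(A) = {a,b}; new: +{a,b}
  S→C A: FOLLOW(A) ⊇ FOLLOW(S) ⊇ {$}; new: +{$}
  S: {$}  A: {$}  B: {}  C: {a,b}
[2]
  C→B: FOLLOW(B) ⊇ FOLLOW(C) ⊇ {a,b}; new: +{a,b}
  S: {$}  A: {$}  B: {a,b}  C: {a,b}
[3] done
  S: {$}  A: {$}  B: {a,b}  C: {a,b}

FOLLOW(C) = ["a", "b"]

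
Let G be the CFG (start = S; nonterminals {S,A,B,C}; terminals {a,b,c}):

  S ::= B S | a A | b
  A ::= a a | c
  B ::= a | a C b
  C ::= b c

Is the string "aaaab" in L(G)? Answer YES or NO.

Convert to CNF:
  S -> B S | T0 A | b
  A -> T0 T0 | c
  B -> T0 X3 | a
  C -> T1 T2
  T0 -> a
  T1 -> b
  T2 -> c
  X3 -> C T1

CYK table (by increasing span):
  cell(0,0) a: {B,T0}  orig:{B}
  cell(1,1) a: {B,T0}  orig:{B}
  cell(2,2) a: {B,T0}  orig:{B}
  cell(3,3) a: {B,T0}  orig:{B}
  cell(4,4) b: {S,T1}  orig:{S}
  cell(0,1) aa: {A}
  cell(1,2) aa: {A}
  cell(2,3) aa: {A}
  cell(3,4) ab: {S}
  cell(0,2) aaa: {S}
  cell(1,3) aaa: {S}
  cell(2,4) aab: {S}
  cell(0,3) aaaa: {S}
  cell(1,4) aaab: {S}
  cell(0,4) aaaab: {S}

S ∈ T[0,4] ⇒ YES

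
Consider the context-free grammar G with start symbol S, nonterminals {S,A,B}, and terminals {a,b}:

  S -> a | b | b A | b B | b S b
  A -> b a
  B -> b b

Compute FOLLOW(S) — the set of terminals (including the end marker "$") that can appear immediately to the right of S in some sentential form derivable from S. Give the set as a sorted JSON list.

Compute FIRST by fixpoint:
iter 1:
  A via A→b a: +{b}
  B via B→b b: +{b}
  S via S→a: +{a}
  S via S→b: +{b}
  S: {a,b}  A: {b}  B: {b}
iter 2: done
  S: {a,b}  A: {b}  B: {b}

Compute FOLLOW by fixpoint:
FOLLOW(S) := {$}
[1]
  S→b A: FOLLOW(A) ⊇ FOLLOW(S) ⊇ {$}; new: +{$}
  S→b B: FOLLOW(B) ⊇ FOLLOW(S) ⊇ {$}; new: +{$}
  S→b S b: FOLLOW(S) ⊇ FIRST(b) = {b}; new: +{b}
  FOLLOW(S)={$,b}  FOLLOW(A)={$}  FOLLOW(B)={$}
[2]
  S→b A: FOLLOW(A) ⊇ FOLLOW(S) ⊇ {$,b}; new: +{b}
  S→b B: FOLLOW(B) ⊇ FOLLOW(S) ⊇ {$,b}; new: +{b}
  FOLLOW(S)={$,b}  FOLLOW(A)={$,b}  FOLLOW(B)={$,b}
[3] done
  FOLLOW(S)={$,b}  FOLLOW(A)={$,b}  FOLLOW(B)={$,b}

FOLLOW(S) = ["$", "b"]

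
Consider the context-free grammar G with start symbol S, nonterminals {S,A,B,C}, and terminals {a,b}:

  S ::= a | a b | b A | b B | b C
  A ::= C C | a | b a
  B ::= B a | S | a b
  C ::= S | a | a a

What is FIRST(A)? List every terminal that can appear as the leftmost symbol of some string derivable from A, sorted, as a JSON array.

FIRST sets, iterate to fixpoint:
pass 1:
  A via A→a: +{a}
  A via A→b a: +{b}
  B via B→a b: +{a}
  C via C→a: +{a}
  S via S→a: +{a}
  S via S→b A: +{b}
  S: {a,b}  A: {a,b}  B: {a}  C: {a}
pass 2:
  B via B→S: +{b}
  C via C→S: +{b}
  S: {a,b}  A: {a,b}  B: {a,b}  C: {a,b}
pass 3: (stable)
  S: {a,b}  A: {a,b}  B: {a,b}  C: {a,b}

FIRST(A) = ["a", "b"]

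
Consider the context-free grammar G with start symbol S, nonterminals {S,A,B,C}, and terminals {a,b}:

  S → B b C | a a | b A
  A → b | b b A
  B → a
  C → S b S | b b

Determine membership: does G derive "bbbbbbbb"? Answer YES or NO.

CNF form of G:
  S -> B X4 | T0 A | T1 T1
  A -> T0 X2 | b
  B -> a
  C -> S X3 | T0 T0
  T0 -> b
  T1 -> a
  X2 -> T0 A
  X3 -> T0 S
  X4 -> T0 C

CYK table (by increasing span):
  [0..0]={A,T0}  "b"  orig:{A}
  [1..1]={A,T0}  "b"  orig:{A}
  [2..2]={A,T0}  "b"  orig:{A}
  [3..3]={A,T0}  "b"  orig:{A}
  [4..4]={A,T0}  "b"  orig:{A}
  [5..5]={A,T0}  "b"  orig:{A}
  [6..6]={A,T0}  "b"  orig:{A}
  [7..7]={A,T0}  "b"  orig:{A}
  [0..1]={C,S,X2}  "bb"  orig:{C,S}
  [1..2]={C,S,X2}  "bb"  orig:{C,S}
  [2..3]={C,S,X2}  "bb"  orig:{C,S}
  [3..4]={C,S,X2}  "bb"  orig:{C,S}
  [4..5]={C,S,X2}  "bb"  orig:{C,S}
  [5..6]={C,S,X2}  "bb"  orig:{C,S}
  [6..7]={C,S,X2}  "bb"  orig:{C,S}
  [0..2]={A,X3,X4}  "bbb"  orig:{A}
  [1..3]={A,X3,X4}  "bbb"  orig:{A}
  [2..4]={A,X3,X4}  "bbb"  orig:{A}
  [3..5]={A,X3,X4}  "bbb"  orig:{A}
  [4..6]={A,X3,X4}  "bbb"  orig:{A}
  [5..7]={A,X3,X4}  "bbb"  orig:{A}
  [0..3]={S,X2}  "bbbb"  orig:{S}
  [1..4]={S,X2}  "bbbb"  orig:{S}
  [2..5]={S,X2}  "bbbb"  orig:{S}
  [3..6]={S,X2}  "bbbb"  orig:{S}
  [4..7]={S,X2}  "bbbb"  orig:{S}
  [0..4]={A,C,X3}  "bbbbb"  orig:{A,C}
  [1..5]={A,C,X3}  "bbbbb"  orig:{A,C}
  [2..6]={A,C,X3}  "bbbbb"  orig:{A,C}
  [3..7]={A,C,X3}  "bbbbb"  orig:{A,C}
  [0..5]={S,X2,X4}  "bbbbbb"  orig:{S}
  [1..6]={S,X2,X4}  "bbbbbb"  orig:{S}
  [2..7]={S,X2,X4}  "bbbbbb"  orig:{S}
  [0..6]={A,C,X3}  "bbbbbbb"  orig:{A,C}
  [1..7]={A,C,X3}  "bbbbbbb"  orig:{A,C}
  [0..7]={S,X2,X4}  "bbbbbbbb"  orig:{S}

S ∈ T[0,7] ⇒ YES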